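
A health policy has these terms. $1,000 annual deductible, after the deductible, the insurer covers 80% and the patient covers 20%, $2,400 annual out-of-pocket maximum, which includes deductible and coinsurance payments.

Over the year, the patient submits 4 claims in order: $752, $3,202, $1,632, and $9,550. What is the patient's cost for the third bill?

$326.40

Claim 1 — $752: entire amount goes to the deductible. Cost to patient: $752. OOP to date $752.
Claim 2 — $3,202: $248 finishes the deductible; $2,954 goes to coinsurance; patient's 20% is $590.80. Patient pays $838.80; OOP now $1,590.80.
Claim 3 — $1,632: deductible met; 20% of $1,632 = $326.40. Patient pays $326.40; OOP now $1,917.20.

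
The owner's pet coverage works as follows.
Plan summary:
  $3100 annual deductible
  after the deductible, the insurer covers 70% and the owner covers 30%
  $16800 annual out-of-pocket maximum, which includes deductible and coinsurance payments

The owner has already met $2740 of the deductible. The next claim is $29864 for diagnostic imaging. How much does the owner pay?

Remaining deductible: $3100 − $2740 = $360.
That leaves $29864 − $360 = $29504 for coinsurance.
Owner's 30% share of $29504 is $8851.20.
That puts the owner's cost at $360 + $8851.20 = $9211.20 before any cap.
Cumulative spending $2740 + $9211.20 = $11951.20 stays under the $16800 maximum.

$9211.20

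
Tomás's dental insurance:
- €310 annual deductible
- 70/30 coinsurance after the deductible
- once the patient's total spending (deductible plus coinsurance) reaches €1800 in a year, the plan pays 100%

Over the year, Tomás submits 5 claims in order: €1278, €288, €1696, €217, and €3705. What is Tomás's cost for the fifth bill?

€539.30

#1 (€1278): €310 to deductible, leaving €968; patient's 30% is €290.40. Cost to patient: €600.40. OOP to date €600.40.
#2 (€288): 30% coinsurance on €288 = €86.40. Patient owes €86.40 (running OOP €686.80).
#3 (€1696): 30% coinsurance on €1696 = €508.80. Patient owes €508.80 (running OOP €1195.60).
#4 (€217): deductible met; 30% of €217 = €65.10. Cost to patient: €65.10. OOP to date €1260.70.
#5 (€3705): 30% coinsurance on €3705 = €1111.50. That would push OOP to €2372.20, over the €1800 cap, so patient pays €1800 − €1260.70 = €539.30.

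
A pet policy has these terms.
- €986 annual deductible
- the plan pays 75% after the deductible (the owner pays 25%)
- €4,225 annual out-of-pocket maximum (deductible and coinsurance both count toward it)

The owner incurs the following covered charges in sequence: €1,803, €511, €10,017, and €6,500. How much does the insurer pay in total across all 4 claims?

Claim 1 (€1,803): €986 finishes the deductible; €817 goes to coinsurance; owner's 25% is €204.25. Owner pays €1,190.25; OOP now €1,190.25. Insurer: €1,803 − €1,190.25 = €612.75.
Claim 2 (€511): deductible already satisfied, so owner's share is 25% × €511 = €127.75. Owner owes €127.75 (running OOP €1,318). Plan pays €511 − €127.75 = €383.25.
Claim 3 (€10,017): deductible already satisfied, so owner's share is 25% × €10,017 = €2,504.25. Owner owes €2,504.25 (running OOP €3,822.25). Plan pays €10,017 − €2,504.25 = €7,512.75.
Claim 4 (€6,500): 25% coinsurance on €6,500 = €1,625. That would push OOP to €5,447.25, over the €4,225 cap, so owner pays €4,225 − €3,822.25 = €402.75. Plan pays €6,500 − €402.75 = €6,097.25.
Insurer total = bills − owner's total = €18,831 − €4,225 = €14,606.

€14,606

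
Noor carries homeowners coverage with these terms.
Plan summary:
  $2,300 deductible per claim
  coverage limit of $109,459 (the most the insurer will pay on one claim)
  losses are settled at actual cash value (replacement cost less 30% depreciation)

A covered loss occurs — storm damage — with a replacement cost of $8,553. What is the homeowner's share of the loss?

Actual cash value after 30% depreciation: $8,553 × 70% = $5,987.10.
After the deductible, $5,987.10 − $2,300 = $3,687.10 remains.
$3,687.10 is within the $109,459 limit, so the insurer pays $3,687.10.
Homeowner's share is the uncovered remainder: $8,553 − $3,687.10 = $4,865.90.

$4,865.90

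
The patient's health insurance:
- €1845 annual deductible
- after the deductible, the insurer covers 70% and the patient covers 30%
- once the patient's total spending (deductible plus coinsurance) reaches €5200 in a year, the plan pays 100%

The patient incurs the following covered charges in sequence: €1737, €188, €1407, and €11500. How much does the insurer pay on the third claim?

€984.90

Claim 1 — €1737: fully absorbed by the deductible. Patient owes €1737 (running OOP €1737). Insurer: €1737 − €1737 = €0.
Claim 2 — €188: €108 to deductible, leaving €80; patient's 30% is €24. Patient owes €132 (running OOP €1869). Plan pays €188 − €132 = €56.
Claim 3 — €1407: 30% coinsurance on €1407 = €422.10. Cost to patient: €422.10. OOP to date €2291.10. Plan pays €1407 − €422.10 = €984.90.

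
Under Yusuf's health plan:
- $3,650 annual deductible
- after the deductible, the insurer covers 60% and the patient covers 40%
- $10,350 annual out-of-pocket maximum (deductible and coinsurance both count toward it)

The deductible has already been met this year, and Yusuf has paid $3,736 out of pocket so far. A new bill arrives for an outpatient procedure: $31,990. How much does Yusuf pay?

With the deductible met, the entire $31,990 is subject to coinsurance.
Patient's 40% share of $31,990 is $12,796.
That would bring total out-of-pocket to $16,532, past the $10,350 cap. The patient is capped at $10,350 − $3,736 = $6,614 on this claim.

$6,614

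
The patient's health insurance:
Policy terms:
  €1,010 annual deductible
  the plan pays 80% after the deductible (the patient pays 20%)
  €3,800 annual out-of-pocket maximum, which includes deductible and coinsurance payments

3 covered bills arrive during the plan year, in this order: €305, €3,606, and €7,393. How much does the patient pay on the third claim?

€1,478.60

Claim 1 (€305): all of it applies to the deductible. Patient pays €305; OOP now €305.
Claim 2 (€3,606): €705 to deductible, leaving €2,901; 20% of €2,901 = €580.20. Patient pays €1,285.20; OOP now €1,590.20.
Claim 3 (€7,393): 20% coinsurance on €7,393 = €1,478.60. Patient pays €1,478.60; OOP now €3,068.80.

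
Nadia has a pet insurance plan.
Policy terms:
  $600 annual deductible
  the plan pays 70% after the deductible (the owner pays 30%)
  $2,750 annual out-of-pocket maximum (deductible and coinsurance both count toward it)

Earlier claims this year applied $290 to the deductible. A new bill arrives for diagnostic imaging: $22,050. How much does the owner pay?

Deductible still to meet: $600 − $290 = $310.
After the $310 deductible portion, $22,050 − $310 = $21,740 is subject to coinsurance.
Coinsurance: $21,740 × 30% = $6,522.
So the owner owes $310 + $6,522 = $6,832 before any cap.
Year-to-date out-of-pocket would reach $290 + $6,832 = $7,122, above the $2,750 maximum, so the owner pays only $2,750 − $290 = $2,460.

$2,460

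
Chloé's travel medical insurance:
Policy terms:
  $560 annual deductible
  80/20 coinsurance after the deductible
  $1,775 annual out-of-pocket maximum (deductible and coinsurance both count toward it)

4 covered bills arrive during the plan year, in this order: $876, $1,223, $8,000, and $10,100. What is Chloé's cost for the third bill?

#1 ($876): $560 to deductible, leaving $316; traveler's 20% is $63.20. Cost to traveler: $623.20. OOP to date $623.20.
#2 ($1,223): 20% coinsurance on $1,223 = $244.60. Traveler pays $244.60; OOP now $867.80.
#3 ($8,000): deductible met; 20% of $8,000 = $1,600. Adding that to $867.80 gives $2,467.80, past the $1,775 cap; traveler pays only $1,775 − $867.80 = $907.20.

$907.20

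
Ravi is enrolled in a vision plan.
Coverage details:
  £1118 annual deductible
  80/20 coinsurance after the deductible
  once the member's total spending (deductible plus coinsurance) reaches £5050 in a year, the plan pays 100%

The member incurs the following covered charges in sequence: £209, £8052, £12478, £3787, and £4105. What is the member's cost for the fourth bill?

Claim 1 — £209: fully absorbed by the deductible. Cost to member: £209. OOP to date £209.
Claim 2 — £8052: £909 finishes the deductible; £7143 goes to coinsurance; coinsurance £7143 × 20% = £1428.60. Member owes £2337.60 (running OOP £2546.60).
Claim 3 — £12478: 20% coinsurance on £12478 = £2495.60. Member pays £2495.60; OOP now £5042.20.
Claim 4 — £3787: deductible already satisfied, so member's share is 20% × £3787 = £757.40. That would push OOP to £5799.60, over the £5050 cap, so member pays £5050 − £5042.20 = £7.80.

£7.80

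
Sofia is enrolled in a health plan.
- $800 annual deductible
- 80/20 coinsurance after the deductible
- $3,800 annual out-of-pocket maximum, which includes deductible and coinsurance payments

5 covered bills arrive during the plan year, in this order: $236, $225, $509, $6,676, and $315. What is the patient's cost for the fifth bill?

Bill 1, $236: all of it applies to the deductible. Patient pays $236; OOP now $236.
Bill 2, $225: fully absorbed by the deductible. Patient pays $225; OOP now $461.
Bill 3, $509: deductible takes $339, $170 remains; patient's 20% is $34. Patient pays $373; OOP now $834.
Bill 4, $6,676: deductible already satisfied, so patient's share is 20% × $6,676 = $1,335.20. Patient pays $1,335.20; OOP now $2,169.20.
Bill 5, $315: 20% coinsurance on $315 = $63. Cost to patient: $63. OOP to date $2,232.20.

$63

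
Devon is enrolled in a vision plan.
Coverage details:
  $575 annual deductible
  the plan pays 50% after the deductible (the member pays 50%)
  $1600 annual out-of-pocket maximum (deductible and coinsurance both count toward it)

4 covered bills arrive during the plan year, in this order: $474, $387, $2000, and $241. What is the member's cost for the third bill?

$882

Bill 1, $474: fully absorbed by the deductible. Cost to member: $474. OOP to date $474.
Bill 2, $387: deductible takes $101, $286 remains; coinsurance $286 × 50% = $143. Member owes $244 (running OOP $718).
Bill 3, $2000: deductible already satisfied, so member's share is 50% × $2000 = $1000. OOP would hit $1718 > $1600, so the cap limits the member to $1600 − $718 = $882.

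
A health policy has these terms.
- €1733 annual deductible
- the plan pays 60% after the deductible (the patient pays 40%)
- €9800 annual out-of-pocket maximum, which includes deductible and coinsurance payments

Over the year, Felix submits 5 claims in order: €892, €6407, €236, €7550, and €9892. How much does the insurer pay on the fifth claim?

€7165.80

#1 (€892): all of it applies to the deductible. Cost to patient: €892. OOP to date €892. Plan pays €892 − €892 = €0.
#2 (€6407): €841 to deductible, leaving €5566; coinsurance €5566 × 40% = €2226.40. Cost to patient: €3067.40. OOP to date €3959.40. Plan pays €6407 − €3067.40 = €3339.60.
#3 (€236): deductible already satisfied, so patient's share is 40% × €236 = €94.40. Patient owes €94.40 (running OOP €4053.80). Plan pays €236 − €94.40 = €141.60.
#4 (€7550): deductible met; 40% of €7550 = €3020. Cost to patient: €3020. OOP to date €7073.80. Insurer: €7550 − €3020 = €4530.
#5 (€9892): 40% coinsurance on €9892 = €3956.80. OOP would hit €11030.60 > €9800, so the cap limits the patient to €9800 − €7073.80 = €2726.20. Insurer: €9892 − €2726.20 = €7165.80.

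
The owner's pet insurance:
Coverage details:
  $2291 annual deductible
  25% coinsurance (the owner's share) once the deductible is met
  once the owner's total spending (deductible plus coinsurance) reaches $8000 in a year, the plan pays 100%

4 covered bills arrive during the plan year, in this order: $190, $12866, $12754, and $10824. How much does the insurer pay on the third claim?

Bill 1, $190: fully absorbed by the deductible. Owner pays $190; OOP now $190. Plan pays $190 − $190 = $0.
Bill 2, $12866: $2101 finishes the deductible; $10765 goes to coinsurance; coinsurance $10765 × 25% = $2691.25. Owner pays $4792.25; OOP now $4982.25. Plan pays $12866 − $4792.25 = $8073.75.
Bill 3, $12754: deductible met; 25% of $12754 = $3188.50. That would push OOP to $8170.75, over the $8000 cap, so owner pays $8000 − $4982.25 = $3017.75. Insurer: $12754 − $3017.75 = $9736.25.

$9736.25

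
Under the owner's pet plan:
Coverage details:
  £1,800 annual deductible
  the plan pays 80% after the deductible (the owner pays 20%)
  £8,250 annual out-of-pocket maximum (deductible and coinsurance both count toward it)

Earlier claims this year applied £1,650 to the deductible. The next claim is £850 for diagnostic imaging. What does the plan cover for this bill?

£560

Remaining deductible: £1,800 − £1,650 = £150.
That leaves £850 − £150 = £700 for coinsurance.
Coinsurance: £700 × 20% = £140.
So the owner owes £150 + £140 = £290 before any cap.
Cumulative spending £1,650 + £290 = £1,940 stays under the £8,250 maximum.
The plan picks up £850 − £290 = £560.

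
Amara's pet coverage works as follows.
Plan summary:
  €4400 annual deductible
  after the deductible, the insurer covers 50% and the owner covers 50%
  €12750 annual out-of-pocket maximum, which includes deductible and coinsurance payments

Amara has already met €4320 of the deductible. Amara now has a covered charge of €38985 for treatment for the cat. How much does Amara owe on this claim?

Deductible still to meet: €4400 − €4320 = €80.
The remaining €38905 (= €38985 − €80) moves to coinsurance.
Coinsurance: €38905 × 50% = €19452.50.
So the owner owes €80 + €19452.50 = €19532.50 before any cap.
Adding €19532.50 to the €4320 already spent would give €23852.50, which exceeds the €12750 cap; the owner pays just €12750 − €4320 = €8430.

€8430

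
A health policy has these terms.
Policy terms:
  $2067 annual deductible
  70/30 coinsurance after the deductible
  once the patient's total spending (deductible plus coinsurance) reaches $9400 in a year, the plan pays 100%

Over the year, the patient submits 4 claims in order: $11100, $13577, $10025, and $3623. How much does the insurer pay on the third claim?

$9475

Bill 1, $11100: deductible takes $2067, $9033 remains; patient's 30% is $2709.90. Cost to patient: $4776.90. OOP to date $4776.90. Plan pays $11100 − $4776.90 = $6323.10.
Bill 2, $13577: deductible met; 30% of $13577 = $4073.10. Patient pays $4073.10; OOP now $8850. Plan pays $13577 − $4073.10 = $9503.90.
Bill 3, $10025: deductible met; 30% of $10025 = $3007.50. OOP would hit $11857.50 > $9400, so the cap limits the patient to $9400 − $8850 = $550. Plan pays $10025 − $550 = $9475.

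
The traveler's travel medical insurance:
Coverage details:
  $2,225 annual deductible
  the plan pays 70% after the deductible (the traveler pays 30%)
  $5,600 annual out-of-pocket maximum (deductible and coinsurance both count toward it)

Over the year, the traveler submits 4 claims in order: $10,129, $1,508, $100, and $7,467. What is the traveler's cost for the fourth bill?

Bill 1, $10,129: $2,225 finishes the deductible; $7,904 goes to coinsurance; coinsurance $7,904 × 30% = $2,371.20. Traveler owes $4,596.20 (running OOP $4,596.20).
Bill 2, $1,508: deductible met; 30% of $1,508 = $452.40. Traveler owes $452.40 (running OOP $5,048.60).
Bill 3, $100: deductible met; 30% of $100 = $30. Traveler pays $30; OOP now $5,078.60.
Bill 4, $7,467: deductible met; 30% of $7,467 = $2,240.10. Adding that to $5,078.60 gives $7,318.70, past the $5,600 cap; traveler pays only $5,600 − $5,078.60 = $521.40.

$521.40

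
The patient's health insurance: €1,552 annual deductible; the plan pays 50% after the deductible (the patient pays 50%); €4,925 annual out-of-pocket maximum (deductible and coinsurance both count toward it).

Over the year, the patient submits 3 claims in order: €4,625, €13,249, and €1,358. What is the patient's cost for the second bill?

€1,836.50

Bill 1, €4,625: €1,552 finishes the deductible; €3,073 goes to coinsurance; coinsurance €3,073 × 50% = €1,536.50. Patient owes €3,088.50 (running OOP €3,088.50).
Bill 2, €13,249: deductible already satisfied, so patient's share is 50% × €13,249 = €6,624.50. Adding that to €3,088.50 gives €9,713, past the €4,925 cap; patient pays only €4,925 − €3,088.50 = €1,836.50.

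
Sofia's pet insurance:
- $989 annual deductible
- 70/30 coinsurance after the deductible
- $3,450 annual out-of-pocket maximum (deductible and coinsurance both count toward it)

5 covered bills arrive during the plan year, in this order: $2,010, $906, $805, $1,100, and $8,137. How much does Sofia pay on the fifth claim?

$1,311.40

#1 ($2,010): $989 finishes the deductible; $1,021 goes to coinsurance; owner's 30% is $306.30. Owner owes $1,295.30 (running OOP $1,295.30).
#2 ($906): 30% coinsurance on $906 = $271.80. Owner pays $271.80; OOP now $1,567.10.
#3 ($805): 30% coinsurance on $805 = $241.50. Owner owes $241.50 (running OOP $1,808.60).
#4 ($1,100): deductible already satisfied, so owner's share is 30% × $1,100 = $330. Owner pays $330; OOP now $2,138.60.
#5 ($8,137): deductible met; 30% of $8,137 = $2,441.10. OOP would hit $4,579.70 > $3,450, so the cap limits the owner to $3,450 − $2,138.60 = $1,311.40.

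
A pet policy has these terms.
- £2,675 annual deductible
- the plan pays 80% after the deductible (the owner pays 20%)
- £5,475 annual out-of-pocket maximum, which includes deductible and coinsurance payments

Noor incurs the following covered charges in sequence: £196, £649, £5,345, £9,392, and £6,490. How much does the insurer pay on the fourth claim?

£7,513.60

#1 (£196): fully absorbed by the deductible. Owner owes £196 (running OOP £196). Plan pays £196 − £196 = £0.
#2 (£649): fully absorbed by the deductible. Owner pays £649; OOP now £845. Plan pays £649 − £649 = £0.
#3 (£5,345): £1,830 to deductible, leaving £3,515; 20% of £3,515 = £703. Owner pays £2,533; OOP now £3,378. Plan pays £5,345 − £2,533 = £2,812.
#4 (£9,392): deductible already satisfied, so owner's share is 20% × £9,392 = £1,878.40. Cost to owner: £1,878.40. OOP to date £5,256.40. Insurer: £9,392 − £1,878.40 = £7,513.60.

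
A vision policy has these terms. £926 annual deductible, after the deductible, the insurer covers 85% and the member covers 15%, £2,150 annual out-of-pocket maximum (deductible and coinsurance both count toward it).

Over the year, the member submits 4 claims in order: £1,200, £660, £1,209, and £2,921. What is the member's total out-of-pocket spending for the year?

Claim 1 — £1,200: deductible takes £926, £274 remains; 15% of £274 = £41.10. Member owes £967.10 (running OOP £967.10).
Claim 2 — £660: deductible already satisfied, so member's share is 15% × £660 = £99. Cost to member: £99. OOP to date £1,066.10.
Claim 3 — £1,209: 15% coinsurance on £1,209 = £181.35. Member owes £181.35 (running OOP £1,247.45).
Claim 4 — £2,921: deductible already satisfied, so member's share is 15% × £2,921 = £438.15. Member owes £438.15 (running OOP £1,685.60).
Summing the member's payments: £967.10 + £99 + £181.35 + £438.15 = £1,685.60.

£1,685.60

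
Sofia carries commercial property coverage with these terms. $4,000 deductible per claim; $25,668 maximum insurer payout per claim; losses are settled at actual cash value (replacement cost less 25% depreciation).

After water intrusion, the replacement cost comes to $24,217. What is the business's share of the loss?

At 25% depreciation, ACV = $24,217 − $6,054.25 = $18,162.75.
Less the $4,000 deductible: $18,162.75 − $4,000 = $14,162.75.
$14,162.75 ≤ $25,668, so the limit doesn't bind; insurer pays $14,162.75.
Out of pocket: $24,217 − $14,162.75 = $10,054.25.

$10,054.25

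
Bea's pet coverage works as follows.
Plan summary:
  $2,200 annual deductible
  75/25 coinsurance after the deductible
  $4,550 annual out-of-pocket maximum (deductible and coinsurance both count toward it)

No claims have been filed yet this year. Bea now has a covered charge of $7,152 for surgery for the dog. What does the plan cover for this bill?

$3,714

Deductible not yet touched, so the first $2,200 of the bill goes to the deductible.
After the $2,200 deductible portion, $7,152 − $2,200 = $4,952 is subject to coinsurance.
Coinsurance: $4,952 × 25% = $1,238.
Owner responsibility before any cap: $2,200 + $1,238 = $3,438.
Total out-of-pocket so far would be $0 + $3,438 = $3,438, below the $4,550 cap — no reduction.
Insurer pays the balance: $7,152 − $3,438 = $3,714.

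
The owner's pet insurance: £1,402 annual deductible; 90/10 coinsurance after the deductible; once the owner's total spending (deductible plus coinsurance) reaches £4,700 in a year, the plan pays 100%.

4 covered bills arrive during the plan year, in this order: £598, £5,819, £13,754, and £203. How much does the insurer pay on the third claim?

Claim 1 — £598: all of it applies to the deductible. Owner owes £598 (running OOP £598). Plan pays £598 − £598 = £0.
Claim 2 — £5,819: £804 to deductible, leaving £5,015; coinsurance £5,015 × 10% = £501.50. Owner pays £1,305.50; OOP now £1,903.50. Insurer: £5,819 − £1,305.50 = £4,513.50.
Claim 3 — £13,754: deductible met; 10% of £13,754 = £1,375.40. Cost to owner: £1,375.40. OOP to date £3,278.90. Plan pays £13,754 − £1,375.40 = £12,378.60.

£12,378.60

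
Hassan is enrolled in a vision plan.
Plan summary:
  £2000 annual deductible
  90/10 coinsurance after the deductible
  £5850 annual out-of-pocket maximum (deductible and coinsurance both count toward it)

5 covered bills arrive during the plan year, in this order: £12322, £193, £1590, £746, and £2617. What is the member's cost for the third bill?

£159

Claim 1 (£12322): £2000 to deductible, leaving £10322; member's 10% is £1032.20. Member owes £3032.20 (running OOP £3032.20).
Claim 2 (£193): deductible already satisfied, so member's share is 10% × £193 = £19.30. Member pays £19.30; OOP now £3051.50.
Claim 3 (£1590): 10% coinsurance on £1590 = £159. Cost to member: £159. OOP to date £3210.50.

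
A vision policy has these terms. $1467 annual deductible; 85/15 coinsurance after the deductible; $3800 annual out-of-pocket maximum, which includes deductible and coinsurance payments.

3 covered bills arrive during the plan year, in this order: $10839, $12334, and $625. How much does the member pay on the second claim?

Bill 1, $10839: deductible takes $1467, $9372 remains; member's 15% is $1405.80. Member pays $2872.80; OOP now $2872.80.
Bill 2, $12334: 15% coinsurance on $12334 = $1850.10. Adding that to $2872.80 gives $4722.90, past the $3800 cap; member pays only $3800 − $2872.80 = $927.20.

$927.20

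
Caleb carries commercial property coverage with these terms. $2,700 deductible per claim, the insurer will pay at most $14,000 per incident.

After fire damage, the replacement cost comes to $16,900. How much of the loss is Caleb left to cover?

$2,900

After the deductible, $16,900 − $2,700 = $14,200 remains.
Since $14,200 > $14,000, the payout is capped at $14,000.
Out of pocket: $16,900 − $14,000 = $2,900.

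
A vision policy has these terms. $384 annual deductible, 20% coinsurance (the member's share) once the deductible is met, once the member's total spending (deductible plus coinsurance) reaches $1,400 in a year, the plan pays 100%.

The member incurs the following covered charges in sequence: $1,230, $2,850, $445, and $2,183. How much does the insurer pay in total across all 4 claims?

#1 ($1,230): $384 to deductible, leaving $846; 20% of $846 = $169.20. Member pays $553.20; OOP now $553.20. Insurer: $1,230 − $553.20 = $676.80.
#2 ($2,850): deductible already satisfied, so member's share is 20% × $2,850 = $570. Cost to member: $570. OOP to date $1,123.20. Insurer: $2,850 − $570 = $2,280.
#3 ($445): deductible already satisfied, so member's share is 20% × $445 = $89. Member owes $89 (running OOP $1,212.20). Plan pays $445 − $89 = $356.
#4 ($2,183): 20% coinsurance on $2,183 = $436.60. That would push OOP to $1,648.80, over the $1,400 cap, so member pays $1,400 − $1,212.20 = $187.80. Plan pays $2,183 − $187.80 = $1,995.20.
Insurer total: $676.80 + $2,280 + $356 + $1,995.20 = $5,308.

$5,308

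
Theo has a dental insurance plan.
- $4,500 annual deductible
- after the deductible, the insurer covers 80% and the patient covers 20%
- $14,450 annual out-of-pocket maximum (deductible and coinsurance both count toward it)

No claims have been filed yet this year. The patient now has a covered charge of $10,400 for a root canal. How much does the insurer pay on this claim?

The full $4,500 deductible is still open; $4,500 of this bill applies to it.
That leaves $10,400 − $4,500 = $5,900 for coinsurance.
20% of $5,900 = $1,180 falls to the patient.
Patient responsibility before any cap: $4,500 + $1,180 = $5,680.
Year-to-date out-of-pocket becomes $0 + $5,680 = $5,680, still under the $14,450 maximum, so no cap applies.
The plan picks up $10,400 − $5,680 = $4,720.

$4,720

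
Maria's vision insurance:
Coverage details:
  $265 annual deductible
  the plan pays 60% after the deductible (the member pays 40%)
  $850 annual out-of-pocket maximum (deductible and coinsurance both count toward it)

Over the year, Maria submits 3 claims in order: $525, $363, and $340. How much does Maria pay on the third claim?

Claim 1 ($525): $265 to deductible, leaving $260; member's 40% is $104. Member owes $369 (running OOP $369).
Claim 2 ($363): deductible met; 40% of $363 = $145.20. Member owes $145.20 (running OOP $514.20).
Claim 3 ($340): deductible already satisfied, so member's share is 40% × $340 = $136. Member pays $136; OOP now $650.20.

$136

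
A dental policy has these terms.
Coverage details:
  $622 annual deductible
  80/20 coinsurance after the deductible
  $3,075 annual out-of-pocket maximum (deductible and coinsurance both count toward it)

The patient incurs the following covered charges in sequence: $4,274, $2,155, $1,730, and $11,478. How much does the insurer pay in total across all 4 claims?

Claim 1 ($4,274): deductible takes $622, $3,652 remains; patient's 20% is $730.40. Cost to patient: $1,352.40. OOP to date $1,352.40. Insurer: $4,274 − $1,352.40 = $2,921.60.
Claim 2 ($2,155): deductible met; 20% of $2,155 = $431. Patient pays $431; OOP now $1,783.40. Plan pays $2,155 − $431 = $1,724.
Claim 3 ($1,730): 20% coinsurance on $1,730 = $346. Cost to patient: $346. OOP to date $2,129.40. Insurer: $1,730 − $346 = $1,384.
Claim 4 ($11,478): 20% coinsurance on $11,478 = $2,295.60. Adding that to $2,129.40 gives $4,425, past the $3,075 cap; patient pays only $3,075 − $2,129.40 = $945.60. Insurer: $11,478 − $945.60 = $10,532.40.
Insurer total: $2,921.60 + $1,724 + $1,384 + $10,532.40 = $16,562.

$16,562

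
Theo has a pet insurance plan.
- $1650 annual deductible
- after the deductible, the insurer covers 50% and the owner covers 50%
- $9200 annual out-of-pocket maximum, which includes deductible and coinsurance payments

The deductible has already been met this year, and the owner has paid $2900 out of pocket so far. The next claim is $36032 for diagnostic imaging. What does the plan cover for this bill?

The deductible is already satisfied, so the full bill goes to coinsurance.
Owner's 50% share of $36032 is $18016.
That would bring total out-of-pocket to $20916, past the $9200 cap. The owner is capped at $9200 − $2900 = $6300 on this claim.
The plan picks up $36032 − $6300 = $29732.

$29732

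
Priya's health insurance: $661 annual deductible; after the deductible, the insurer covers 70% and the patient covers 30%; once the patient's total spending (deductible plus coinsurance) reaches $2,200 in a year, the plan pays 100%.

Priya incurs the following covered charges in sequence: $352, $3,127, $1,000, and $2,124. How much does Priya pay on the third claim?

Claim 1 ($352): all of it applies to the deductible. Patient pays $352; OOP now $352.
Claim 2 ($3,127): $309 finishes the deductible; $2,818 goes to coinsurance; coinsurance $2,818 × 30% = $845.40. Cost to patient: $1,154.40. OOP to date $1,506.40.
Claim 3 ($1,000): deductible already satisfied, so patient's share is 30% × $1,000 = $300. Patient pays $300; OOP now $1,806.40.

$300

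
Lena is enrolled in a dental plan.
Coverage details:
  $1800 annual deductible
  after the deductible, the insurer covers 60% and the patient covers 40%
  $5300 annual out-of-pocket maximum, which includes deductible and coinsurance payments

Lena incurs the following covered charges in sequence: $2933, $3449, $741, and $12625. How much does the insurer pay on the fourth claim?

Claim 1 — $2933: $1800 finishes the deductible; $1133 goes to coinsurance; 40% of $1133 = $453.20. Patient pays $2253.20; OOP now $2253.20. Plan pays $2933 − $2253.20 = $679.80.
Claim 2 — $3449: 40% coinsurance on $3449 = $1379.60. Patient pays $1379.60; OOP now $3632.80. Insurer: $3449 − $1379.60 = $2069.40.
Claim 3 — $741: deductible already satisfied, so patient's share is 40% × $741 = $296.40. Cost to patient: $296.40. OOP to date $3929.20. Insurer: $741 − $296.40 = $444.60.
Claim 4 — $12625: deductible already satisfied, so patient's share is 40% × $12625 = $5050. That would push OOP to $8979.20, over the $5300 cap, so patient pays $5300 − $3929.20 = $1370.80. Insurer: $12625 − $1370.80 = $11254.20.

$11254.20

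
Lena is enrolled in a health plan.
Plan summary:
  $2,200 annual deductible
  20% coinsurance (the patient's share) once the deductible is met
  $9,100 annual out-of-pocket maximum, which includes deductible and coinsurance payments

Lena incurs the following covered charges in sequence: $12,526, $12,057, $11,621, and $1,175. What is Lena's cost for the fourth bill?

$99.20

Claim 1 — $12,526: $2,200 to deductible, leaving $10,326; patient's 20% is $2,065.20. Patient owes $4,265.20 (running OOP $4,265.20).
Claim 2 — $12,057: 20% coinsurance on $12,057 = $2,411.40. Patient pays $2,411.40; OOP now $6,676.60.
Claim 3 — $11,621: deductible met; 20% of $11,621 = $2,324.20. Patient pays $2,324.20; OOP now $9,000.80.
Claim 4 — $1,175: deductible met; 20% of $1,175 = $235. That would push OOP to $9,235.80, over the $9,100 cap, so patient pays $9,100 − $9,000.80 = $99.20.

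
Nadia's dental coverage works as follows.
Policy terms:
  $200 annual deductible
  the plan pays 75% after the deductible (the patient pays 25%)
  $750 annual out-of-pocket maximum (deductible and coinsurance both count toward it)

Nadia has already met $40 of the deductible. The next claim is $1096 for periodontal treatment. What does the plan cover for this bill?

Remaining deductible: $200 − $40 = $160.
The remaining $936 (= $1096 − $160) moves to coinsurance.
25% of $936 = $234 falls to the patient.
That puts the patient's cost at $160 + $234 = $394 before any cap.
Year-to-date out-of-pocket becomes $40 + $394 = $434, still under the $750 maximum, so no cap applies.
Insurer pays the balance: $1096 − $394 = $702.

$702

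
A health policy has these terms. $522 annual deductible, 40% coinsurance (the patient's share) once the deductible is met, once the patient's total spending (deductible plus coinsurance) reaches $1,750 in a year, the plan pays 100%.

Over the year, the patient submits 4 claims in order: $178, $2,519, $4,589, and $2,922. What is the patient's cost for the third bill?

$358

Claim 1 ($178): all of it applies to the deductible. Patient owes $178 (running OOP $178).
Claim 2 ($2,519): $344 to deductible, leaving $2,175; coinsurance $2,175 × 40% = $870. Cost to patient: $1,214. OOP to date $1,392.
Claim 3 ($4,589): 40% coinsurance on $4,589 = $1,835.60. That would push OOP to $3,227.60, over the $1,750 cap, so patient pays $1,750 − $1,392 = $358.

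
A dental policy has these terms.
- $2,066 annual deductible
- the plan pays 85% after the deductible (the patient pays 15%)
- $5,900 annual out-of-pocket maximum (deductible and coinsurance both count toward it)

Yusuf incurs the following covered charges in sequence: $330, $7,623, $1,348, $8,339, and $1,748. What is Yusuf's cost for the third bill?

Bill 1, $330: all of it applies to the deductible. Cost to patient: $330. OOP to date $330.
Bill 2, $7,623: $1,736 finishes the deductible; $5,887 goes to coinsurance; 15% of $5,887 = $883.05. Patient owes $2,619.05 (running OOP $2,949.05).
Bill 3, $1,348: deductible already satisfied, so patient's share is 15% × $1,348 = $202.20. Patient pays $202.20; OOP now $3,151.25.

$202.20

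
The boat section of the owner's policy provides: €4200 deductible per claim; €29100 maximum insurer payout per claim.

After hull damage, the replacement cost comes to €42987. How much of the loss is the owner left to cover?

Less the €4200 deductible: €42987 − €4200 = €38787.
The €29100 per-incident cap binds; insurer pays €29100.
Out of pocket: €42987 − €29100 = €13887.

€13887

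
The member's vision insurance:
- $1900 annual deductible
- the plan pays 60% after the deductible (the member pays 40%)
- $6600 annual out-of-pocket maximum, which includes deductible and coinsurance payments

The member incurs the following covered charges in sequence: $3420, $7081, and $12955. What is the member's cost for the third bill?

$1259.60

Claim 1 ($3420): $1900 finishes the deductible; $1520 goes to coinsurance; member's 40% is $608. Cost to member: $2508. OOP to date $2508.
Claim 2 ($7081): deductible already satisfied, so member's share is 40% × $7081 = $2832.40. Cost to member: $2832.40. OOP to date $5340.40.
Claim 3 ($12955): deductible met; 40% of $12955 = $5182. That would push OOP to $10522.40, over the $6600 cap, so member pays $6600 − $5340.40 = $1259.60.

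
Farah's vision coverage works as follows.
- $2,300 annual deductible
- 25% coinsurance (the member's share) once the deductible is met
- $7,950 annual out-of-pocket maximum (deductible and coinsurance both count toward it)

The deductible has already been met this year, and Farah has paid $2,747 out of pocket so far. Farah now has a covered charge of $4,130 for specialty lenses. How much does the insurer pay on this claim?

With the deductible met, the entire $4,130 is subject to coinsurance.
Member's 25% share of $4,130 is $1,032.50.
Total out-of-pocket so far would be $2,747 + $1,032.50 = $3,779.50, below the $7,950 cap — no reduction.
The plan picks up $4,130 − $1,032.50 = $3,097.50.

$3,097.50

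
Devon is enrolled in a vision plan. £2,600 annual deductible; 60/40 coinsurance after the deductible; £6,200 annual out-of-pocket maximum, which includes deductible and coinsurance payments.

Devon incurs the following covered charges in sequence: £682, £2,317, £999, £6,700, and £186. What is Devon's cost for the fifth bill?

£74.40

Claim 1 (£682): entire amount goes to the deductible. Member owes £682 (running OOP £682).
Claim 2 (£2,317): £1,918 to deductible, leaving £399; member's 40% is £159.60. Member owes £2,077.60 (running OOP £2,759.60).
Claim 3 (£999): deductible met; 40% of £999 = £399.60. Cost to member: £399.60. OOP to date £3,159.20.
Claim 4 (£6,700): deductible met; 40% of £6,700 = £2,680. Cost to member: £2,680. OOP to date £5,839.20.
Claim 5 (£186): deductible met; 40% of £186 = £74.40. Cost to member: £74.40. OOP to date £5,913.60.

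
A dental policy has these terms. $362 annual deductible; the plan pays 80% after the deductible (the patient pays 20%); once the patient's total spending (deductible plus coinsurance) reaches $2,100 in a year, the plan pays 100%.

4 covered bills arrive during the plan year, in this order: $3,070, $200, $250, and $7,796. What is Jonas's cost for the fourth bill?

Claim 1 ($3,070): deductible takes $362, $2,708 remains; coinsurance $2,708 × 20% = $541.60. Cost to patient: $903.60. OOP to date $903.60.
Claim 2 ($200): deductible already satisfied, so patient's share is 20% × $200 = $40. Patient pays $40; OOP now $943.60.
Claim 3 ($250): deductible already satisfied, so patient's share is 20% × $250 = $50. Patient owes $50 (running OOP $993.60).
Claim 4 ($7,796): deductible already satisfied, so patient's share is 20% × $7,796 = $1,559.20. OOP would hit $2,552.80 > $2,100, so the cap limits the patient to $2,100 − $993.60 = $1,106.40.

$1,106.40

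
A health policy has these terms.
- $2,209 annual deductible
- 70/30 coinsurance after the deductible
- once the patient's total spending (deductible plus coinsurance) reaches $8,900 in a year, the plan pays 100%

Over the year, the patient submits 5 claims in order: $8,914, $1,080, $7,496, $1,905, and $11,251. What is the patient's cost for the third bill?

Claim 1 — $8,914: $2,209 to deductible, leaving $6,705; coinsurance $6,705 × 30% = $2,011.50. Patient pays $4,220.50; OOP now $4,220.50.
Claim 2 — $1,080: 30% coinsurance on $1,080 = $324. Cost to patient: $324. OOP to date $4,544.50.
Claim 3 — $7,496: deductible met; 30% of $7,496 = $2,248.80. Patient owes $2,248.80 (running OOP $6,793.30).

$2,248.80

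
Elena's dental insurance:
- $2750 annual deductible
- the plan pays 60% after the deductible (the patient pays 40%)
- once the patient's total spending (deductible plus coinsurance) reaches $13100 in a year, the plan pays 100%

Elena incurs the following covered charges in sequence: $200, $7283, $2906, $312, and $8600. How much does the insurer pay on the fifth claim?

$5160

#1 ($200): entire amount goes to the deductible. Cost to patient: $200. OOP to date $200. Plan pays $200 − $200 = $0.
#2 ($7283): deductible takes $2550, $4733 remains; patient's 40% is $1893.20. Patient owes $4443.20 (running OOP $4643.20). Plan pays $7283 − $4443.20 = $2839.80.
#3 ($2906): deductible already satisfied, so patient's share is 40% × $2906 = $1162.40. Patient pays $1162.40; OOP now $5805.60. Plan pays $2906 − $1162.40 = $1743.60.
#4 ($312): deductible met; 40% of $312 = $124.80. Patient owes $124.80 (running OOP $5930.40). Plan pays $312 − $124.80 = $187.20.
#5 ($8600): 40% coinsurance on $8600 = $3440. Cost to patient: $3440. OOP to date $9370.40. Plan pays $8600 − $3440 = $5160.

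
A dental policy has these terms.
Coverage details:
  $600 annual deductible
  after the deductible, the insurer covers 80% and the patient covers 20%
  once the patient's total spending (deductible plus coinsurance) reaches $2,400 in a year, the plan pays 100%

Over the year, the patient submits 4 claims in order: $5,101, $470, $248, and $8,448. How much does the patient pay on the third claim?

$49.60

#1 ($5,101): deductible takes $600, $4,501 remains; 20% of $4,501 = $900.20. Cost to patient: $1,500.20. OOP to date $1,500.20.
#2 ($470): deductible met; 20% of $470 = $94. Cost to patient: $94. OOP to date $1,594.20.
#3 ($248): 20% coinsurance on $248 = $49.60. Patient owes $49.60 (running OOP $1,643.80).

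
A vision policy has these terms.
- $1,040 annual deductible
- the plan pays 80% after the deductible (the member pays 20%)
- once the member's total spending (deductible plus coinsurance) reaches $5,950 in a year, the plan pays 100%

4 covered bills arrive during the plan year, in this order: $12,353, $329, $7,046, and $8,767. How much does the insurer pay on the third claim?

Claim 1 ($12,353): $1,040 to deductible, leaving $11,313; coinsurance $11,313 × 20% = $2,262.60. Cost to member: $3,302.60. OOP to date $3,302.60. Insurer: $12,353 − $3,302.60 = $9,050.40.
Claim 2 ($329): 20% coinsurance on $329 = $65.80. Cost to member: $65.80. OOP to date $3,368.40. Insurer: $329 − $65.80 = $263.20.
Claim 3 ($7,046): deductible met; 20% of $7,046 = $1,409.20. Cost to member: $1,409.20. OOP to date $4,777.60. Plan pays $7,046 − $1,409.20 = $5,636.80.

$5,636.80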